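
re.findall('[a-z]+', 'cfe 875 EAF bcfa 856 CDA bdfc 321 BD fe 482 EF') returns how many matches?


Pattern '[a-z]+' finds one or more lowercase letters.
Text: 'cfe 875 EAF bcfa 856 CDA bdfc 321 BD fe 482 EF'
Scanning for matches:
  Match 1: 'cfe'
  Match 2: 'bcfa'
  Match 3: 'bdfc'
  Match 4: 'fe'
Total matches: 4

4


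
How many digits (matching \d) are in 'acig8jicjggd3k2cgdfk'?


\d matches any digit 0-9.
Scanning 'acig8jicjggd3k2cgdfk':
  pos 4: '8' -> DIGIT
  pos 12: '3' -> DIGIT
  pos 14: '2' -> DIGIT
Digits found: ['8', '3', '2']
Total: 3

3


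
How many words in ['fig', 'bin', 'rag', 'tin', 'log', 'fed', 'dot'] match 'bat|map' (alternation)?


Alternation 'bat|map' matches either 'bat' or 'map'.
Checking each word:
  'fig' -> no
  'bin' -> no
  'rag' -> no
  'tin' -> no
  'log' -> no
  'fed' -> no
  'dot' -> no
Matches: []
Count: 0

0


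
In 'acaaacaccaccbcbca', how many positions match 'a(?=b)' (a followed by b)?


Lookahead 'a(?=b)' matches 'a' only when followed by 'b'.
String: 'acaaacaccaccbcbca'
Checking each position where char is 'a':
  pos 0: 'a' -> no (next='c')
  pos 2: 'a' -> no (next='a')
  pos 3: 'a' -> no (next='a')
  pos 4: 'a' -> no (next='c')
  pos 6: 'a' -> no (next='c')
  pos 9: 'a' -> no (next='c')
Matching positions: []
Count: 0

0


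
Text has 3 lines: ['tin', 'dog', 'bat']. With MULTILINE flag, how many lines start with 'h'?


With MULTILINE flag, ^ matches the start of each line.
Lines: ['tin', 'dog', 'bat']
Checking which lines start with 'h':
  Line 1: 'tin' -> no
  Line 2: 'dog' -> no
  Line 3: 'bat' -> no
Matching lines: []
Count: 0

0


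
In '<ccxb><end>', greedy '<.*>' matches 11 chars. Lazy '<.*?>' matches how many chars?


Greedy '<.*>' tries to match as MUCH as possible.
Lazy '<.*?>' tries to match as LITTLE as possible.

String: '<ccxb><end>'
Greedy '<.*>' starts at first '<' and extends to the LAST '>': '<ccxb><end>' (11 chars)
Lazy '<.*?>' starts at first '<' and stops at the FIRST '>': '<ccxb>' (6 chars)

6


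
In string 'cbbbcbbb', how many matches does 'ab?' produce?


Pattern 'ab?' matches 'a' optionally followed by 'b'.
String: 'cbbbcbbb'
Scanning left to right for 'a' then checking next char:
Total matches: 0

0


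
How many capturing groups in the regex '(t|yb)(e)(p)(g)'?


To count capturing groups, count each '(' that starts a group.
Pattern: '(t|yb)(e)(p)(g)'
Walking through the pattern:
  Position 0: '(' -> group #1
  Position 6: '(' -> group #2
  Position 9: '(' -> group #3
  Position 12: '(' -> group #4
Total capturing groups: 4

4


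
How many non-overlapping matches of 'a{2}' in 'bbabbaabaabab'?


Pattern 'a{2}' matches exactly 2 consecutive a's (greedy, non-overlapping).
String: 'bbabbaabaabab'
Scanning for runs of a's:
  Run at pos 2: 'a' (length 1) -> 0 match(es)
  Run at pos 5: 'aa' (length 2) -> 1 match(es)
  Run at pos 8: 'aa' (length 2) -> 1 match(es)
  Run at pos 11: 'a' (length 1) -> 0 match(es)
Matches found: ['aa', 'aa']
Total: 2

2


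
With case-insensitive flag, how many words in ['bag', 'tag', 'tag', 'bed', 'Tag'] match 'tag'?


Case-insensitive matching: compare each word's lowercase form to 'tag'.
  'bag' -> lower='bag' -> no
  'tag' -> lower='tag' -> MATCH
  'tag' -> lower='tag' -> MATCH
  'bed' -> lower='bed' -> no
  'Tag' -> lower='tag' -> MATCH
Matches: ['tag', 'tag', 'Tag']
Count: 3

3


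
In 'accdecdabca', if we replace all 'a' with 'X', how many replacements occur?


re.sub('a', 'X', text) replaces every occurrence of 'a' with 'X'.
Text: 'accdecdabca'
Scanning for 'a':
  pos 0: 'a' -> replacement #1
  pos 7: 'a' -> replacement #2
  pos 10: 'a' -> replacement #3
Total replacements: 3

3


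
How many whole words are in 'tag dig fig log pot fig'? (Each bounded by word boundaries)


Word boundaries (\b) mark the start/end of each word.
Text: 'tag dig fig log pot fig'
Splitting by whitespace:
  Word 1: 'tag'
  Word 2: 'dig'
  Word 3: 'fig'
  Word 4: 'log'
  Word 5: 'pot'
  Word 6: 'fig'
Total whole words: 6

6


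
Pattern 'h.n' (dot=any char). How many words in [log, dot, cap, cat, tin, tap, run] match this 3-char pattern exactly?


Pattern 'h.n' means: starts with 'h', any single char, ends with 'n'.
Checking each word (must be exactly 3 chars):
  'log' (len=3): no
  'dot' (len=3): no
  'cap' (len=3): no
  'cat' (len=3): no
  'tin' (len=3): no
  'tap' (len=3): no
  'run' (len=3): no
Matching words: []
Total: 0

0


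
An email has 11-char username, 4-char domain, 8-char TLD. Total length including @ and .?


An email address has format: username@domain.tld
Username length: 11
'@' character: 1
Domain length: 4
'.' character: 1
TLD length: 8
Total = 11 + 1 + 4 + 1 + 8 = 25

25


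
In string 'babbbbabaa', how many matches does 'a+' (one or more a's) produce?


Pattern 'a+' matches one or more consecutive a's.
String: 'babbbbabaa'
Scanning for runs of a:
  Match 1: 'a' (length 1)
  Match 2: 'a' (length 1)
  Match 3: 'aa' (length 2)
Total matches: 3

3


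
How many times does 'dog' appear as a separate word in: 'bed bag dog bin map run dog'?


Scanning each word for exact match 'dog':
  Word 1: 'bed' -> no
  Word 2: 'bag' -> no
  Word 3: 'dog' -> MATCH
  Word 4: 'bin' -> no
  Word 5: 'map' -> no
  Word 6: 'run' -> no
  Word 7: 'dog' -> MATCH
Total matches: 2

2


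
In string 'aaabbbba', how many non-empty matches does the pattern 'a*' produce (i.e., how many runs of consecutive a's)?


Pattern 'a*' matches zero or more a's. We want non-empty runs of consecutive a's.
String: 'aaabbbba'
Walking through the string to find runs of a's:
  Run 1: positions 0-2 -> 'aaa'
  Run 2: positions 7-7 -> 'a'
Non-empty runs found: ['aaa', 'a']
Count: 2

2


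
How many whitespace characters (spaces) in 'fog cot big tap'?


\s matches whitespace characters (spaces, tabs, etc.).
Text: 'fog cot big tap'
This text has 4 words separated by spaces.
Number of spaces = number of words - 1 = 4 - 1 = 3

3


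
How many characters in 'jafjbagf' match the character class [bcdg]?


Character class [bcdg] matches any of: {b, c, d, g}
Scanning string 'jafjbagf' character by character:
  pos 0: 'j' -> no
  pos 1: 'a' -> no
  pos 2: 'f' -> no
  pos 3: 'j' -> no
  pos 4: 'b' -> MATCH
  pos 5: 'a' -> no
  pos 6: 'g' -> MATCH
  pos 7: 'f' -> no
Total matches: 2

2


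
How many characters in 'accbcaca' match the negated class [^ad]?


Negated class [^ad] matches any char NOT in {a, d}
Scanning 'accbcaca':
  pos 0: 'a' -> no (excluded)
  pos 1: 'c' -> MATCH
  pos 2: 'c' -> MATCH
  pos 3: 'b' -> MATCH
  pos 4: 'c' -> MATCH
  pos 5: 'a' -> no (excluded)
  pos 6: 'c' -> MATCH
  pos 7: 'a' -> no (excluded)
Total matches: 5

5


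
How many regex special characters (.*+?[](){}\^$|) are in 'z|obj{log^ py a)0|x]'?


Regex special characters are: . * + ? [ ] ( ) { } \ ^ $ |
Scanning 'z|obj{log^ py a)0|x]':
  pos 1: '|' -> SPECIAL
  pos 5: '{' -> SPECIAL
  pos 9: '^' -> SPECIAL
  pos 15: ')' -> SPECIAL
  pos 17: '|' -> SPECIAL
  pos 19: ']' -> SPECIAL
Special chars found: ['|', '{', '^', ')', '|', ']']
Total: 6

6


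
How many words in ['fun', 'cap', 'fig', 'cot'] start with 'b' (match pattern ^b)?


Pattern ^b anchors to start of word. Check which words begin with 'b':
  'fun' -> no
  'cap' -> no
  'fig' -> no
  'cot' -> no
Matching words: []
Count: 0

0


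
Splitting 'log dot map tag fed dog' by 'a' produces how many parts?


Splitting by 'a' breaks the string at each occurrence of the separator.
Text: 'log dot map tag fed dog'
Parts after split:
  Part 1: 'log dot m'
  Part 2: 'p t'
  Part 3: 'g fed dog'
Total parts: 3

3


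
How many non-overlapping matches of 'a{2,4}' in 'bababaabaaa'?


Pattern 'a{2,4}' matches between 2 and 4 consecutive a's (greedy).
String: 'bababaabaaa'
Finding runs of a's and applying greedy matching:
  Run at pos 1: 'a' (length 1)
  Run at pos 3: 'a' (length 1)
  Run at pos 5: 'aa' (length 2)
  Run at pos 8: 'aaa' (length 3)
Matches: ['aa', 'aaa']
Count: 2

2


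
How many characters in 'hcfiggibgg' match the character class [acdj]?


Character class [acdj] matches any of: {a, c, d, j}
Scanning string 'hcfiggibgg' character by character:
  pos 0: 'h' -> no
  pos 1: 'c' -> MATCH
  pos 2: 'f' -> no
  pos 3: 'i' -> no
  pos 4: 'g' -> no
  pos 5: 'g' -> no
  pos 6: 'i' -> no
  pos 7: 'b' -> no
  pos 8: 'g' -> no
  pos 9: 'g' -> no
Total matches: 1

1


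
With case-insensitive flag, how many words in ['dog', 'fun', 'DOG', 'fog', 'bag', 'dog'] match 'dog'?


Case-insensitive matching: compare each word's lowercase form to 'dog'.
  'dog' -> lower='dog' -> MATCH
  'fun' -> lower='fun' -> no
  'DOG' -> lower='dog' -> MATCH
  'fog' -> lower='fog' -> no
  'bag' -> lower='bag' -> no
  'dog' -> lower='dog' -> MATCH
Matches: ['dog', 'DOG', 'dog']
Count: 3

3


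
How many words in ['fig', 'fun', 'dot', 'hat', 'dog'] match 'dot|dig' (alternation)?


Alternation 'dot|dig' matches either 'dot' or 'dig'.
Checking each word:
  'fig' -> no
  'fun' -> no
  'dot' -> MATCH
  'hat' -> no
  'dog' -> no
Matches: ['dot']
Count: 1

1


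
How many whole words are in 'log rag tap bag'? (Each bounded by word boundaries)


Word boundaries (\b) mark the start/end of each word.
Text: 'log rag tap bag'
Splitting by whitespace:
  Word 1: 'log'
  Word 2: 'rag'
  Word 3: 'tap'
  Word 4: 'bag'
Total whole words: 4

4


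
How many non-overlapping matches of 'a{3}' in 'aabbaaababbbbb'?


Pattern 'a{3}' matches exactly 3 consecutive a's (greedy, non-overlapping).
String: 'aabbaaababbbbb'
Scanning for runs of a's:
  Run at pos 0: 'aa' (length 2) -> 0 match(es)
  Run at pos 4: 'aaa' (length 3) -> 1 match(es)
  Run at pos 8: 'a' (length 1) -> 0 match(es)
Matches found: ['aaa']
Total: 1

1


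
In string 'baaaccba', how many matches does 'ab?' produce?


Pattern 'ab?' matches 'a' optionally followed by 'b'.
String: 'baaaccba'
Scanning left to right for 'a' then checking next char:
  Match 1: 'a' (a not followed by b)
  Match 2: 'a' (a not followed by b)
  Match 3: 'a' (a not followed by b)
  Match 4: 'a' (a not followed by b)
Total matches: 4

4


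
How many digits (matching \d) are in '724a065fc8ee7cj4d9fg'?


\d matches any digit 0-9.
Scanning '724a065fc8ee7cj4d9fg':
  pos 0: '7' -> DIGIT
  pos 1: '2' -> DIGIT
  pos 2: '4' -> DIGIT
  pos 4: '0' -> DIGIT
  pos 5: '6' -> DIGIT
  pos 6: '5' -> DIGIT
  pos 9: '8' -> DIGIT
  pos 12: '7' -> DIGIT
  pos 15: '4' -> DIGIT
  pos 17: '9' -> DIGIT
Digits found: ['7', '2', '4', '0', '6', '5', '8', '7', '4', '9']
Total: 10

10


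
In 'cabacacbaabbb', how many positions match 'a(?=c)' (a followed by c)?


Lookahead 'a(?=c)' matches 'a' only when followed by 'c'.
String: 'cabacacbaabbb'
Checking each position where char is 'a':
  pos 1: 'a' -> no (next='b')
  pos 3: 'a' -> MATCH (next='c')
  pos 5: 'a' -> MATCH (next='c')
  pos 8: 'a' -> no (next='a')
  pos 9: 'a' -> no (next='b')
Matching positions: [3, 5]
Count: 2

2


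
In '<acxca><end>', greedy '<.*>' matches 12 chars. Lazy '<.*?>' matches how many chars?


Greedy '<.*>' tries to match as MUCH as possible.
Lazy '<.*?>' tries to match as LITTLE as possible.

String: '<acxca><end>'
Greedy '<.*>' starts at first '<' and extends to the LAST '>': '<acxca><end>' (12 chars)
Lazy '<.*?>' starts at first '<' and stops at the FIRST '>': '<acxca>' (7 chars)

7


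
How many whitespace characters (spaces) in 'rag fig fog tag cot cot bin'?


\s matches whitespace characters (spaces, tabs, etc.).
Text: 'rag fig fog tag cot cot bin'
This text has 7 words separated by spaces.
Number of spaces = number of words - 1 = 7 - 1 = 6

6


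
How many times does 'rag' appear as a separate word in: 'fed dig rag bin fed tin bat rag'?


Scanning each word for exact match 'rag':
  Word 1: 'fed' -> no
  Word 2: 'dig' -> no
  Word 3: 'rag' -> MATCH
  Word 4: 'bin' -> no
  Word 5: 'fed' -> no
  Word 6: 'tin' -> no
  Word 7: 'bat' -> no
  Word 8: 'rag' -> MATCH
Total matches: 2

2


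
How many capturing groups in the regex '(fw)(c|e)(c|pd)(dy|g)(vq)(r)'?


To count capturing groups, count each '(' that starts a group.
Pattern: '(fw)(c|e)(c|pd)(dy|g)(vq)(r)'
Walking through the pattern:
  Position 0: '(' -> group #1
  Position 4: '(' -> group #2
  Position 9: '(' -> group #3
  Position 15: '(' -> group #4
  Position 21: '(' -> group #5
  Position 25: '(' -> group #6
Total capturing groups: 6

6


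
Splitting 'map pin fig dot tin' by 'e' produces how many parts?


Splitting by 'e' breaks the string at each occurrence of the separator.
Text: 'map pin fig dot tin'
Parts after split:
  Part 1: 'map pin fig dot tin'
Total parts: 1

1


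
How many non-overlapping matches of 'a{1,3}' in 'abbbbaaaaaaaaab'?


Pattern 'a{1,3}' matches between 1 and 3 consecutive a's (greedy).
String: 'abbbbaaaaaaaaab'
Finding runs of a's and applying greedy matching:
  Run at pos 0: 'a' (length 1)
  Run at pos 5: 'aaaaaaaaa' (length 9)
Matches: ['a', 'aaa', 'aaa', 'aaa']
Count: 4

4


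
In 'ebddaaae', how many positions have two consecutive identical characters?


Looking for consecutive identical characters in 'ebddaaae':
  pos 0-1: 'e' vs 'b' -> different
  pos 1-2: 'b' vs 'd' -> different
  pos 2-3: 'd' vs 'd' -> MATCH ('dd')
  pos 3-4: 'd' vs 'a' -> different
  pos 4-5: 'a' vs 'a' -> MATCH ('aa')
  pos 5-6: 'a' vs 'a' -> MATCH ('aa')
  pos 6-7: 'a' vs 'e' -> different
Consecutive identical pairs: ['dd', 'aa', 'aa']
Count: 3

3


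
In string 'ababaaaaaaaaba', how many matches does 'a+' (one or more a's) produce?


Pattern 'a+' matches one or more consecutive a's.
String: 'ababaaaaaaaaba'
Scanning for runs of a:
  Match 1: 'a' (length 1)
  Match 2: 'a' (length 1)
  Match 3: 'aaaaaaaa' (length 8)
  Match 4: 'a' (length 1)
Total matches: 4

4


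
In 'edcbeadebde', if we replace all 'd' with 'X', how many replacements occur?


re.sub('d', 'X', text) replaces every occurrence of 'd' with 'X'.
Text: 'edcbeadebde'
Scanning for 'd':
  pos 1: 'd' -> replacement #1
  pos 6: 'd' -> replacement #2
  pos 9: 'd' -> replacement #3
Total replacements: 3

3


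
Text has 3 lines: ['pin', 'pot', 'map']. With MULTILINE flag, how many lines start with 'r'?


With MULTILINE flag, ^ matches the start of each line.
Lines: ['pin', 'pot', 'map']
Checking which lines start with 'r':
  Line 1: 'pin' -> no
  Line 2: 'pot' -> no
  Line 3: 'map' -> no
Matching lines: []
Count: 0

0


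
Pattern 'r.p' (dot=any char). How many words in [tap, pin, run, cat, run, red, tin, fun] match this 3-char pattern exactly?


Pattern 'r.p' means: starts with 'r', any single char, ends with 'p'.
Checking each word (must be exactly 3 chars):
  'tap' (len=3): no
  'pin' (len=3): no
  'run' (len=3): no
  'cat' (len=3): no
  'run' (len=3): no
  'red' (len=3): no
  'tin' (len=3): no
  'fun' (len=3): no
Matching words: []
Total: 0

0


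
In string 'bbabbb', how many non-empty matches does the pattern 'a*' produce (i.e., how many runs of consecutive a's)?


Pattern 'a*' matches zero or more a's. We want non-empty runs of consecutive a's.
String: 'bbabbb'
Walking through the string to find runs of a's:
  Run 1: positions 2-2 -> 'a'
Non-empty runs found: ['a']
Count: 1

1


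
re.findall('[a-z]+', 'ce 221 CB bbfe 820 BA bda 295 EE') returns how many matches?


Pattern '[a-z]+' finds one or more lowercase letters.
Text: 'ce 221 CB bbfe 820 BA bda 295 EE'
Scanning for matches:
  Match 1: 'ce'
  Match 2: 'bbfe'
  Match 3: 'bda'
Total matches: 3

3


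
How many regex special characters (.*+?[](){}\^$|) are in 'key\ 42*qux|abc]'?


Regex special characters are: . * + ? [ ] ( ) { } \ ^ $ |
Scanning 'key\ 42*qux|abc]':
  pos 3: '\' -> SPECIAL
  pos 7: '*' -> SPECIAL
  pos 11: '|' -> SPECIAL
  pos 15: ']' -> SPECIAL
Special chars found: ['\\', '*', '|', ']']
Total: 4

4


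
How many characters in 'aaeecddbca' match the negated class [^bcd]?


Negated class [^bcd] matches any char NOT in {b, c, d}
Scanning 'aaeecddbca':
  pos 0: 'a' -> MATCH
  pos 1: 'a' -> MATCH
  pos 2: 'e' -> MATCH
  pos 3: 'e' -> MATCH
  pos 4: 'c' -> no (excluded)
  pos 5: 'd' -> no (excluded)
  pos 6: 'd' -> no (excluded)
  pos 7: 'b' -> no (excluded)
  pos 8: 'c' -> no (excluded)
  pos 9: 'a' -> MATCH
Total matches: 5

5


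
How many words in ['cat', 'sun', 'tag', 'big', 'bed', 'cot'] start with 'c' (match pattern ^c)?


Pattern ^c anchors to start of word. Check which words begin with 'c':
  'cat' -> MATCH (starts with 'c')
  'sun' -> no
  'tag' -> no
  'big' -> no
  'bed' -> no
  'cot' -> MATCH (starts with 'c')
Matching words: ['cat', 'cot']
Count: 2

2


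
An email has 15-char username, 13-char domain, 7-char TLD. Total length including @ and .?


An email address has format: username@domain.tld
Username length: 15
'@' character: 1
Domain length: 13
'.' character: 1
TLD length: 7
Total = 15 + 1 + 13 + 1 + 7 = 37

37


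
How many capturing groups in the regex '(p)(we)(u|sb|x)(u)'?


To count capturing groups, count each '(' that starts a group.
Pattern: '(p)(we)(u|sb|x)(u)'
Walking through the pattern:
  Position 0: '(' -> group #1
  Position 3: '(' -> group #2
  Position 7: '(' -> group #3
  Position 15: '(' -> group #4
Total capturing groups: 4

4


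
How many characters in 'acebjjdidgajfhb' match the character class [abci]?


Character class [abci] matches any of: {a, b, c, i}
Scanning string 'acebjjdidgajfhb' character by character:
  pos 0: 'a' -> MATCH
  pos 1: 'c' -> MATCH
  pos 2: 'e' -> no
  pos 3: 'b' -> MATCH
  pos 4: 'j' -> no
  pos 5: 'j' -> no
  pos 6: 'd' -> no
  pos 7: 'i' -> MATCH
  pos 8: 'd' -> no
  pos 9: 'g' -> no
  pos 10: 'a' -> MATCH
  pos 11: 'j' -> no
  pos 12: 'f' -> no
  pos 13: 'h' -> no
  pos 14: 'b' -> MATCH
Total matches: 6

6


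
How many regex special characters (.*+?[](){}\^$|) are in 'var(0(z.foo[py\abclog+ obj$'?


Regex special characters are: . * + ? [ ] ( ) { } \ ^ $ |
Scanning 'var(0(z.foo[py\abclog+ obj$':
  pos 3: '(' -> SPECIAL
  pos 5: '(' -> SPECIAL
  pos 7: '.' -> SPECIAL
  pos 11: '[' -> SPECIAL
  pos 14: '\' -> SPECIAL
  pos 21: '+' -> SPECIAL
  pos 26: '$' -> SPECIAL
Special chars found: ['(', '(', '.', '[', '\\', '+', '$']
Total: 7

7


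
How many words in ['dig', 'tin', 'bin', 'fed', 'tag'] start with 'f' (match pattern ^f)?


Pattern ^f anchors to start of word. Check which words begin with 'f':
  'dig' -> no
  'tin' -> no
  'bin' -> no
  'fed' -> MATCH (starts with 'f')
  'tag' -> no
Matching words: ['fed']
Count: 1

1


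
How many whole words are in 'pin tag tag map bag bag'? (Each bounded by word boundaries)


Word boundaries (\b) mark the start/end of each word.
Text: 'pin tag tag map bag bag'
Splitting by whitespace:
  Word 1: 'pin'
  Word 2: 'tag'
  Word 3: 'tag'
  Word 4: 'map'
  Word 5: 'bag'
  Word 6: 'bag'
Total whole words: 6

6


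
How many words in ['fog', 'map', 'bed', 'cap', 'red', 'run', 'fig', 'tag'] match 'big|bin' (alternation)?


Alternation 'big|bin' matches either 'big' or 'bin'.
Checking each word:
  'fog' -> no
  'map' -> no
  'bed' -> no
  'cap' -> no
  'red' -> no
  'run' -> no
  'fig' -> no
  'tag' -> no
Matches: []
Count: 0

0


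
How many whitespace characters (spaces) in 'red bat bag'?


\s matches whitespace characters (spaces, tabs, etc.).
Text: 'red bat bag'
This text has 3 words separated by spaces.
Number of spaces = number of words - 1 = 3 - 1 = 2

2


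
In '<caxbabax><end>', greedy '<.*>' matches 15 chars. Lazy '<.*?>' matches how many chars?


Greedy '<.*>' tries to match as MUCH as possible.
Lazy '<.*?>' tries to match as LITTLE as possible.

String: '<caxbabax><end>'
Greedy '<.*>' starts at first '<' and extends to the LAST '>': '<caxbabax><end>' (15 chars)
Lazy '<.*?>' starts at first '<' and stops at the FIRST '>': '<caxbabax>' (10 chars)

10


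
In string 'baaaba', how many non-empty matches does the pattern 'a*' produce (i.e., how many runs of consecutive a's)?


Pattern 'a*' matches zero or more a's. We want non-empty runs of consecutive a's.
String: 'baaaba'
Walking through the string to find runs of a's:
  Run 1: positions 1-3 -> 'aaa'
  Run 2: positions 5-5 -> 'a'
Non-empty runs found: ['aaa', 'a']
Count: 2

2


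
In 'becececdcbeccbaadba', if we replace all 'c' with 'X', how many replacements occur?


re.sub('c', 'X', text) replaces every occurrence of 'c' with 'X'.
Text: 'becececdcbeccbaadba'
Scanning for 'c':
  pos 2: 'c' -> replacement #1
  pos 4: 'c' -> replacement #2
  pos 6: 'c' -> replacement #3
  pos 8: 'c' -> replacement #4
  pos 11: 'c' -> replacement #5
  pos 12: 'c' -> replacement #6
Total replacements: 6

6


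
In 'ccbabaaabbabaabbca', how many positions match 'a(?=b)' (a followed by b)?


Lookahead 'a(?=b)' matches 'a' only when followed by 'b'.
String: 'ccbabaaabbabaabbca'
Checking each position where char is 'a':
  pos 3: 'a' -> MATCH (next='b')
  pos 5: 'a' -> no (next='a')
  pos 6: 'a' -> no (next='a')
  pos 7: 'a' -> MATCH (next='b')
  pos 10: 'a' -> MATCH (next='b')
  pos 12: 'a' -> no (next='a')
  pos 13: 'a' -> MATCH (next='b')
Matching positions: [3, 7, 10, 13]
Count: 4

4


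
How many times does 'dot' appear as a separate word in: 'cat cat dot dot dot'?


Scanning each word for exact match 'dot':
  Word 1: 'cat' -> no
  Word 2: 'cat' -> no
  Word 3: 'dot' -> MATCH
  Word 4: 'dot' -> MATCH
  Word 5: 'dot' -> MATCH
Total matches: 3

3


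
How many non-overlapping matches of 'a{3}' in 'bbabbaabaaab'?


Pattern 'a{3}' matches exactly 3 consecutive a's (greedy, non-overlapping).
String: 'bbabbaabaaab'
Scanning for runs of a's:
  Run at pos 2: 'a' (length 1) -> 0 match(es)
  Run at pos 5: 'aa' (length 2) -> 0 match(es)
  Run at pos 8: 'aaa' (length 3) -> 1 match(es)
Matches found: ['aaa']
Total: 1

1


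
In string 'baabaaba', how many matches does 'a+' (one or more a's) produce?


Pattern 'a+' matches one or more consecutive a's.
String: 'baabaaba'
Scanning for runs of a:
  Match 1: 'aa' (length 2)
  Match 2: 'aa' (length 2)
  Match 3: 'a' (length 1)
Total matches: 3

3


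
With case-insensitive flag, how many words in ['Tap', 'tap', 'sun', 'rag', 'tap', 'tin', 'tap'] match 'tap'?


Case-insensitive matching: compare each word's lowercase form to 'tap'.
  'Tap' -> lower='tap' -> MATCH
  'tap' -> lower='tap' -> MATCH
  'sun' -> lower='sun' -> no
  'rag' -> lower='rag' -> no
  'tap' -> lower='tap' -> MATCH
  'tin' -> lower='tin' -> no
  'tap' -> lower='tap' -> MATCH
Matches: ['Tap', 'tap', 'tap', 'tap']
Count: 4

4


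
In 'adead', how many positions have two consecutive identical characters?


Looking for consecutive identical characters in 'adead':
  pos 0-1: 'a' vs 'd' -> different
  pos 1-2: 'd' vs 'e' -> different
  pos 2-3: 'e' vs 'a' -> different
  pos 3-4: 'a' vs 'd' -> different
Consecutive identical pairs: []
Count: 0

0


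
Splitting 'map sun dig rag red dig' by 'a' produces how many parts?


Splitting by 'a' breaks the string at each occurrence of the separator.
Text: 'map sun dig rag red dig'
Parts after split:
  Part 1: 'm'
  Part 2: 'p sun dig r'
  Part 3: 'g red dig'
Total parts: 3

3


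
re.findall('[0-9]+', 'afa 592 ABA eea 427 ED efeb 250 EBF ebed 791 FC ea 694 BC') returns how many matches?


Pattern '[0-9]+' finds one or more digits.
Text: 'afa 592 ABA eea 427 ED efeb 250 EBF ebed 791 FC ea 694 BC'
Scanning for matches:
  Match 1: '592'
  Match 2: '427'
  Match 3: '250'
  Match 4: '791'
  Match 5: '694'
Total matches: 5

5


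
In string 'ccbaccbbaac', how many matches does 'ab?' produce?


Pattern 'ab?' matches 'a' optionally followed by 'b'.
String: 'ccbaccbbaac'
Scanning left to right for 'a' then checking next char:
  Match 1: 'a' (a not followed by b)
  Match 2: 'a' (a not followed by b)
  Match 3: 'a' (a not followed by b)
Total matches: 3

3


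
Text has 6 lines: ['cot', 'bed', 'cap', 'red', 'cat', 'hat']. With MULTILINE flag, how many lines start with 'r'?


With MULTILINE flag, ^ matches the start of each line.
Lines: ['cot', 'bed', 'cap', 'red', 'cat', 'hat']
Checking which lines start with 'r':
  Line 1: 'cot' -> no
  Line 2: 'bed' -> no
  Line 3: 'cap' -> no
  Line 4: 'red' -> MATCH
  Line 5: 'cat' -> no
  Line 6: 'hat' -> no
Matching lines: ['red']
Count: 1

1


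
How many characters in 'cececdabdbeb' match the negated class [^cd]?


Negated class [^cd] matches any char NOT in {c, d}
Scanning 'cececdabdbeb':
  pos 0: 'c' -> no (excluded)
  pos 1: 'e' -> MATCH
  pos 2: 'c' -> no (excluded)
  pos 3: 'e' -> MATCH
  pos 4: 'c' -> no (excluded)
  pos 5: 'd' -> no (excluded)
  pos 6: 'a' -> MATCH
  pos 7: 'b' -> MATCH
  pos 8: 'd' -> no (excluded)
  pos 9: 'b' -> MATCH
  pos 10: 'e' -> MATCH
  pos 11: 'b' -> MATCH
Total matches: 7

7


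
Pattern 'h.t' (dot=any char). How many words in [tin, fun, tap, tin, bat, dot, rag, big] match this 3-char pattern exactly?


Pattern 'h.t' means: starts with 'h', any single char, ends with 't'.
Checking each word (must be exactly 3 chars):
  'tin' (len=3): no
  'fun' (len=3): no
  'tap' (len=3): no
  'tin' (len=3): no
  'bat' (len=3): no
  'dot' (len=3): no
  'rag' (len=3): no
  'big' (len=3): no
Matching words: []
Total: 0

0


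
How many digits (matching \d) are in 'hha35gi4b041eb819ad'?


\d matches any digit 0-9.
Scanning 'hha35gi4b041eb819ad':
  pos 3: '3' -> DIGIT
  pos 4: '5' -> DIGIT
  pos 7: '4' -> DIGIT
  pos 9: '0' -> DIGIT
  pos 10: '4' -> DIGIT
  pos 11: '1' -> DIGIT
  pos 14: '8' -> DIGIT
  pos 15: '1' -> DIGIT
  pos 16: '9' -> DIGIT
Digits found: ['3', '5', '4', '0', '4', '1', '8', '1', '9']
Total: 9

9


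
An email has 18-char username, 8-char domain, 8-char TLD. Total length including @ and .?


An email address has format: username@domain.tld
Username length: 18
'@' character: 1
Domain length: 8
'.' character: 1
TLD length: 8
Total = 18 + 1 + 8 + 1 + 8 = 36

36


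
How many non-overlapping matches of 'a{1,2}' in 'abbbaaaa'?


Pattern 'a{1,2}' matches between 1 and 2 consecutive a's (greedy).
String: 'abbbaaaa'
Finding runs of a's and applying greedy matching:
  Run at pos 0: 'a' (length 1)
  Run at pos 4: 'aaaa' (length 4)
Matches: ['a', 'aa', 'aa']
Count: 3

3


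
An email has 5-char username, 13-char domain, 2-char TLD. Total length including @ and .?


An email address has format: username@domain.tld
Username length: 5
'@' character: 1
Domain length: 13
'.' character: 1
TLD length: 2
Total = 5 + 1 + 13 + 1 + 2 = 22

22


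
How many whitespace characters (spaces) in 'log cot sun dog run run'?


\s matches whitespace characters (spaces, tabs, etc.).
Text: 'log cot sun dog run run'
This text has 6 words separated by spaces.
Number of spaces = number of words - 1 = 6 - 1 = 5

5


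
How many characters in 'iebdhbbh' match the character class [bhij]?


Character class [bhij] matches any of: {b, h, i, j}
Scanning string 'iebdhbbh' character by character:
  pos 0: 'i' -> MATCH
  pos 1: 'e' -> no
  pos 2: 'b' -> MATCH
  pos 3: 'd' -> no
  pos 4: 'h' -> MATCH
  pos 5: 'b' -> MATCH
  pos 6: 'b' -> MATCH
  pos 7: 'h' -> MATCH
Total matches: 6

6


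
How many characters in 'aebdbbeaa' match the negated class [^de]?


Negated class [^de] matches any char NOT in {d, e}
Scanning 'aebdbbeaa':
  pos 0: 'a' -> MATCH
  pos 1: 'e' -> no (excluded)
  pos 2: 'b' -> MATCH
  pos 3: 'd' -> no (excluded)
  pos 4: 'b' -> MATCH
  pos 5: 'b' -> MATCH
  pos 6: 'e' -> no (excluded)
  pos 7: 'a' -> MATCH
  pos 8: 'a' -> MATCH
Total matches: 6

6


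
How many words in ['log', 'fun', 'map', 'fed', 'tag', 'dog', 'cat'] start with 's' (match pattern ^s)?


Pattern ^s anchors to start of word. Check which words begin with 's':
  'log' -> no
  'fun' -> no
  'map' -> no
  'fed' -> no
  'tag' -> no
  'dog' -> no
  'cat' -> no
Matching words: []
Count: 0

0


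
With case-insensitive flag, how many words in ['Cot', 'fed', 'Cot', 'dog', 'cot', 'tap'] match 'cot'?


Case-insensitive matching: compare each word's lowercase form to 'cot'.
  'Cot' -> lower='cot' -> MATCH
  'fed' -> lower='fed' -> no
  'Cot' -> lower='cot' -> MATCH
  'dog' -> lower='dog' -> no
  'cot' -> lower='cot' -> MATCH
  'tap' -> lower='tap' -> no
Matches: ['Cot', 'Cot', 'cot']
Count: 3

3


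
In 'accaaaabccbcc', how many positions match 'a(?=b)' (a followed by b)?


Lookahead 'a(?=b)' matches 'a' only when followed by 'b'.
String: 'accaaaabccbcc'
Checking each position where char is 'a':
  pos 0: 'a' -> no (next='c')
  pos 3: 'a' -> no (next='a')
  pos 4: 'a' -> no (next='a')
  pos 5: 'a' -> no (next='a')
  pos 6: 'a' -> MATCH (next='b')
Matching positions: [6]
Count: 1

1


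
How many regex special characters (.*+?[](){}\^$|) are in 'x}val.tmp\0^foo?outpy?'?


Regex special characters are: . * + ? [ ] ( ) { } \ ^ $ |
Scanning 'x}val.tmp\0^foo?outpy?':
  pos 1: '}' -> SPECIAL
  pos 5: '.' -> SPECIAL
  pos 9: '\' -> SPECIAL
  pos 11: '^' -> SPECIAL
  pos 15: '?' -> SPECIAL
  pos 21: '?' -> SPECIAL
Special chars found: ['}', '.', '\\', '^', '?', '?']
Total: 6

6


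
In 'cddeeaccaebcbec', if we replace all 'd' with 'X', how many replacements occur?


re.sub('d', 'X', text) replaces every occurrence of 'd' with 'X'.
Text: 'cddeeaccaebcbec'
Scanning for 'd':
  pos 1: 'd' -> replacement #1
  pos 2: 'd' -> replacement #2
Total replacements: 2

2


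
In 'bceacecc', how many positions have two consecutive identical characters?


Looking for consecutive identical characters in 'bceacecc':
  pos 0-1: 'b' vs 'c' -> different
  pos 1-2: 'c' vs 'e' -> different
  pos 2-3: 'e' vs 'a' -> different
  pos 3-4: 'a' vs 'c' -> different
  pos 4-5: 'c' vs 'e' -> different
  pos 5-6: 'e' vs 'c' -> different
  pos 6-7: 'c' vs 'c' -> MATCH ('cc')
Consecutive identical pairs: ['cc']
Count: 1

1


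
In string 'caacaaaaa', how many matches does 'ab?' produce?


Pattern 'ab?' matches 'a' optionally followed by 'b'.
String: 'caacaaaaa'
Scanning left to right for 'a' then checking next char:
  Match 1: 'a' (a not followed by b)
  Match 2: 'a' (a not followed by b)
  Match 3: 'a' (a not followed by b)
  Match 4: 'a' (a not followed by b)
  Match 5: 'a' (a not followed by b)
  Match 6: 'a' (a not followed by b)
  Match 7: 'a' (a not followed by b)
Total matches: 7

7


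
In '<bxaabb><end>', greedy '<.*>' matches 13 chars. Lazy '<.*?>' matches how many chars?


Greedy '<.*>' tries to match as MUCH as possible.
Lazy '<.*?>' tries to match as LITTLE as possible.

String: '<bxaabb><end>'
Greedy '<.*>' starts at first '<' and extends to the LAST '>': '<bxaabb><end>' (13 chars)
Lazy '<.*?>' starts at first '<' and stops at the FIRST '>': '<bxaabb>' (8 chars)

8


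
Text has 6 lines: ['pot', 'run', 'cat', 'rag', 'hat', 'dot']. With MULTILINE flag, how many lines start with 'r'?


With MULTILINE flag, ^ matches the start of each line.
Lines: ['pot', 'run', 'cat', 'rag', 'hat', 'dot']
Checking which lines start with 'r':
  Line 1: 'pot' -> no
  Line 2: 'run' -> MATCH
  Line 3: 'cat' -> no
  Line 4: 'rag' -> MATCH
  Line 5: 'hat' -> no
  Line 6: 'dot' -> no
Matching lines: ['run', 'rag']
Count: 2

2


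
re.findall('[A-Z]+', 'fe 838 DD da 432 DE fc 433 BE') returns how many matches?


Pattern '[A-Z]+' finds one or more uppercase letters.
Text: 'fe 838 DD da 432 DE fc 433 BE'
Scanning for matches:
  Match 1: 'DD'
  Match 2: 'DE'
  Match 3: 'BE'
Total matches: 3

3


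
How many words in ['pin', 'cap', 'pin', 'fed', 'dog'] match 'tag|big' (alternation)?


Alternation 'tag|big' matches either 'tag' or 'big'.
Checking each word:
  'pin' -> no
  'cap' -> no
  'pin' -> no
  'fed' -> no
  'dog' -> no
Matches: []
Count: 0

0


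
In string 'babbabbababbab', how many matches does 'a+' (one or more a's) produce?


Pattern 'a+' matches one or more consecutive a's.
String: 'babbabbababbab'
Scanning for runs of a:
  Match 1: 'a' (length 1)
  Match 2: 'a' (length 1)
  Match 3: 'a' (length 1)
  Match 4: 'a' (length 1)
  Match 5: 'a' (length 1)
Total matches: 5

5


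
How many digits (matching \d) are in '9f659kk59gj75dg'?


\d matches any digit 0-9.
Scanning '9f659kk59gj75dg':
  pos 0: '9' -> DIGIT
  pos 2: '6' -> DIGIT
  pos 3: '5' -> DIGIT
  pos 4: '9' -> DIGIT
  pos 7: '5' -> DIGIT
  pos 8: '9' -> DIGIT
  pos 11: '7' -> DIGIT
  pos 12: '5' -> DIGIT
Digits found: ['9', '6', '5', '9', '5', '9', '7', '5']
Total: 8

8


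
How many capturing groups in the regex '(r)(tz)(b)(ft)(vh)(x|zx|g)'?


To count capturing groups, count each '(' that starts a group.
Pattern: '(r)(tz)(b)(ft)(vh)(x|zx|g)'
Walking through the pattern:
  Position 0: '(' -> group #1
  Position 3: '(' -> group #2
  Position 7: '(' -> group #3
  Position 10: '(' -> group #4
  Position 14: '(' -> group #5
  Position 18: '(' -> group #6
Total capturing groups: 6

6


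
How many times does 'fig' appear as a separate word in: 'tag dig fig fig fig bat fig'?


Scanning each word for exact match 'fig':
  Word 1: 'tag' -> no
  Word 2: 'dig' -> no
  Word 3: 'fig' -> MATCH
  Word 4: 'fig' -> MATCH
  Word 5: 'fig' -> MATCH
  Word 6: 'bat' -> no
  Word 7: 'fig' -> MATCH
Total matches: 4

4


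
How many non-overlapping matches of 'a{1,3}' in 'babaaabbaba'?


Pattern 'a{1,3}' matches between 1 and 3 consecutive a's (greedy).
String: 'babaaabbaba'
Finding runs of a's and applying greedy matching:
  Run at pos 1: 'a' (length 1)
  Run at pos 3: 'aaa' (length 3)
  Run at pos 8: 'a' (length 1)
  Run at pos 10: 'a' (length 1)
Matches: ['a', 'aaa', 'a', 'a']
Count: 4

4


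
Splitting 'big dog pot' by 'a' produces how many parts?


Splitting by 'a' breaks the string at each occurrence of the separator.
Text: 'big dog pot'
Parts after split:
  Part 1: 'big dog pot'
Total parts: 1

1


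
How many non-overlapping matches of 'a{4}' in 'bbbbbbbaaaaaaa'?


Pattern 'a{4}' matches exactly 4 consecutive a's (greedy, non-overlapping).
String: 'bbbbbbbaaaaaaa'
Scanning for runs of a's:
  Run at pos 7: 'aaaaaaa' (length 7) -> 1 match(es)
Matches found: ['aaaa']
Total: 1

1


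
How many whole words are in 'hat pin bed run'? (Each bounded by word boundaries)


Word boundaries (\b) mark the start/end of each word.
Text: 'hat pin bed run'
Splitting by whitespace:
  Word 1: 'hat'
  Word 2: 'pin'
  Word 3: 'bed'
  Word 4: 'run'
Total whole words: 4

4


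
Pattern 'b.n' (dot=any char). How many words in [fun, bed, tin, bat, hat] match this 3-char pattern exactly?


Pattern 'b.n' means: starts with 'b', any single char, ends with 'n'.
Checking each word (must be exactly 3 chars):
  'fun' (len=3): no
  'bed' (len=3): no
  'tin' (len=3): no
  'bat' (len=3): no
  'hat' (len=3): no
Matching words: []
Total: 0

0


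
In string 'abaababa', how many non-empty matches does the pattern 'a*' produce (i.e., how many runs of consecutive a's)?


Pattern 'a*' matches zero or more a's. We want non-empty runs of consecutive a's.
String: 'abaababa'
Walking through the string to find runs of a's:
  Run 1: positions 0-0 -> 'a'
  Run 2: positions 2-3 -> 'aa'
  Run 3: positions 5-5 -> 'a'
  Run 4: positions 7-7 -> 'a'
Non-empty runs found: ['a', 'aa', 'a', 'a']
Count: 4

4


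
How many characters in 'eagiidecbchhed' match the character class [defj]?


Character class [defj] matches any of: {d, e, f, j}
Scanning string 'eagiidecbchhed' character by character:
  pos 0: 'e' -> MATCH
  pos 1: 'a' -> no
  pos 2: 'g' -> no
  pos 3: 'i' -> no
  pos 4: 'i' -> no
  pos 5: 'd' -> MATCH
  pos 6: 'e' -> MATCH
  pos 7: 'c' -> no
  pos 8: 'b' -> no
  pos 9: 'c' -> no
  pos 10: 'h' -> no
  pos 11: 'h' -> no
  pos 12: 'e' -> MATCH
  pos 13: 'd' -> MATCH
Total matches: 5

5


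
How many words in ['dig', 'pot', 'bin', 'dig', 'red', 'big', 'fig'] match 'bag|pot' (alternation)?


Alternation 'bag|pot' matches either 'bag' or 'pot'.
Checking each word:
  'dig' -> no
  'pot' -> MATCH
  'bin' -> no
  'dig' -> no
  'red' -> no
  'big' -> no
  'fig' -> no
Matches: ['pot']
Count: 1

1


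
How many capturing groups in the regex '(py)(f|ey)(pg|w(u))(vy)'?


To count capturing groups, count each '(' that starts a group.
Pattern: '(py)(f|ey)(pg|w(u))(vy)'
Walking through the pattern:
  Position 0: '(' -> group #1
  Position 4: '(' -> group #2
  Position 10: '(' -> group #3
  Position 15: '(' -> group #4
  Position 19: '(' -> group #5
Total capturing groups: 5

5


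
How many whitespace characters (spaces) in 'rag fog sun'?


\s matches whitespace characters (spaces, tabs, etc.).
Text: 'rag fog sun'
This text has 3 words separated by spaces.
Number of spaces = number of words - 1 = 3 - 1 = 2

2


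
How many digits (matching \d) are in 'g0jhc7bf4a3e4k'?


\d matches any digit 0-9.
Scanning 'g0jhc7bf4a3e4k':
  pos 1: '0' -> DIGIT
  pos 5: '7' -> DIGIT
  pos 8: '4' -> DIGIT
  pos 10: '3' -> DIGIT
  pos 12: '4' -> DIGIT
Digits found: ['0', '7', '4', '3', '4']
Total: 5

5


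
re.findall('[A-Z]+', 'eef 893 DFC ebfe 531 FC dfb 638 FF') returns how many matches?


Pattern '[A-Z]+' finds one or more uppercase letters.
Text: 'eef 893 DFC ebfe 531 FC dfb 638 FF'
Scanning for matches:
  Match 1: 'DFC'
  Match 2: 'FC'
  Match 3: 'FF'
Total matches: 3

3


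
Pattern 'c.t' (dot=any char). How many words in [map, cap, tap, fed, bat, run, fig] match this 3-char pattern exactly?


Pattern 'c.t' means: starts with 'c', any single char, ends with 't'.
Checking each word (must be exactly 3 chars):
  'map' (len=3): no
  'cap' (len=3): no
  'tap' (len=3): no
  'fed' (len=3): no
  'bat' (len=3): no
  'run' (len=3): no
  'fig' (len=3): no
Matching words: []
Total: 0

0


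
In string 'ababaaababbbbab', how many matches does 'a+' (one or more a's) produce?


Pattern 'a+' matches one or more consecutive a's.
String: 'ababaaababbbbab'
Scanning for runs of a:
  Match 1: 'a' (length 1)
  Match 2: 'a' (length 1)
  Match 3: 'aaa' (length 3)
  Match 4: 'a' (length 1)
  Match 5: 'a' (length 1)
Total matches: 5

5


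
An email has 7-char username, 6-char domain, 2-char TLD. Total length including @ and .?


An email address has format: username@domain.tld
Username length: 7
'@' character: 1
Domain length: 6
'.' character: 1
TLD length: 2
Total = 7 + 1 + 6 + 1 + 2 = 17

17


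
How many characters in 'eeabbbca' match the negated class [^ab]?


Negated class [^ab] matches any char NOT in {a, b}
Scanning 'eeabbbca':
  pos 0: 'e' -> MATCH
  pos 1: 'e' -> MATCH
  pos 2: 'a' -> no (excluded)
  pos 3: 'b' -> no (excluded)
  pos 4: 'b' -> no (excluded)
  pos 5: 'b' -> no (excluded)
  pos 6: 'c' -> MATCH
  pos 7: 'a' -> no (excluded)
Total matches: 3

3


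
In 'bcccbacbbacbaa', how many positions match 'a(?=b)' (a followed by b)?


Lookahead 'a(?=b)' matches 'a' only when followed by 'b'.
String: 'bcccbacbbacbaa'
Checking each position where char is 'a':
  pos 5: 'a' -> no (next='c')
  pos 9: 'a' -> no (next='c')
  pos 12: 'a' -> no (next='a')
Matching positions: []
Count: 0

0


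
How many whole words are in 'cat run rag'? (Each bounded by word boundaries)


Word boundaries (\b) mark the start/end of each word.
Text: 'cat run rag'
Splitting by whitespace:
  Word 1: 'cat'
  Word 2: 'run'
  Word 3: 'rag'
Total whole words: 3

3


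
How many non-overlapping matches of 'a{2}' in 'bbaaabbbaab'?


Pattern 'a{2}' matches exactly 2 consecutive a's (greedy, non-overlapping).
String: 'bbaaabbbaab'
Scanning for runs of a's:
  Run at pos 2: 'aaa' (length 3) -> 1 match(es)
  Run at pos 8: 'aa' (length 2) -> 1 match(es)
Matches found: ['aa', 'aa']
Total: 2

2


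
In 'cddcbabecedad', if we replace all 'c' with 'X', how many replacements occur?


re.sub('c', 'X', text) replaces every occurrence of 'c' with 'X'.
Text: 'cddcbabecedad'
Scanning for 'c':
  pos 0: 'c' -> replacement #1
  pos 3: 'c' -> replacement #2
  pos 8: 'c' -> replacement #3
Total replacements: 3

3


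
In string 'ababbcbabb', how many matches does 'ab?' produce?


Pattern 'ab?' matches 'a' optionally followed by 'b'.
String: 'ababbcbabb'
Scanning left to right for 'a' then checking next char:
  Match 1: 'ab' (a followed by b)
  Match 2: 'ab' (a followed by b)
  Match 3: 'ab' (a followed by b)
Total matches: 3

3
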